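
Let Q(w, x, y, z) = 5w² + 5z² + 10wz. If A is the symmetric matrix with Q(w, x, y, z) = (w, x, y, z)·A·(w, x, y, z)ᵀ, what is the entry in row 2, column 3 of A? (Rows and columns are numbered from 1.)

The coefficient of x·y in Q is 0. For a symmetric A this equals A[2,3] + A[3,2] = 2·A[2,3].
So A[2,3] = 0/2 = 0.

0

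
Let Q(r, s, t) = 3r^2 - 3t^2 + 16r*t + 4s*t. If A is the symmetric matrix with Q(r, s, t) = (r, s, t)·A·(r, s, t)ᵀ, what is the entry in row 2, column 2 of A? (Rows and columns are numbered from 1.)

0

The coefficient of s^2 in Q is 0, and that is exactly A[2,2].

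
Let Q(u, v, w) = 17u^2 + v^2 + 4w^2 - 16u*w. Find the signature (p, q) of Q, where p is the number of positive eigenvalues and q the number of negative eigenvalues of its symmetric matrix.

(3, 0)

Write A = [[17, 0, -8], [0, 1, 0], [-8, 0, 4]].
Row-reducing A symmetrically gives the diagonal entries 17, 1, 4/17.
So there are 3 positive pivots.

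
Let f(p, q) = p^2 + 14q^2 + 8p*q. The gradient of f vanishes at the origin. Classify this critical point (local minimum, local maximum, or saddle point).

The Hessian at the origin is H = [[2, 8], [8, 28]].
det H = 2·28 − (8)² = -8 < 0, so H is indefinite.
Therefore the origin is a saddle point.

saddle point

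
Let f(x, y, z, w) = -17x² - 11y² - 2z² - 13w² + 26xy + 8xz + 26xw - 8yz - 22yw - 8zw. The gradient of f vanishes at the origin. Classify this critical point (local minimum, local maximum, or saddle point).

local maximum

The Hessian at the origin is H = [[-34, 26, 8, 26], [26, -22, -8, -22], [8, -8, -4, -8], [26, -22, -8, -26]].
An LDLᵀ factorisation of H has diagonal entries -34, -36/17, -4/9, -4.
That gives 4 negative pivots.
H is negative definite, so the origin is a strict local maximum.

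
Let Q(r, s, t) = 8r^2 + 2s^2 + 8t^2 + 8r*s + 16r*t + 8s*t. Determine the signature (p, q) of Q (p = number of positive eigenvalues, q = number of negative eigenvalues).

(1, 0)

The associated matrix is A = [[8, 4, 8], [4, 2, 4], [8, 4, 8]].
Applying the same elementary operations to the rows and columns of A produces a congruent diagonal matrix with entries 8, 0, 0.
So there are 1 positive, 2 zero pivots.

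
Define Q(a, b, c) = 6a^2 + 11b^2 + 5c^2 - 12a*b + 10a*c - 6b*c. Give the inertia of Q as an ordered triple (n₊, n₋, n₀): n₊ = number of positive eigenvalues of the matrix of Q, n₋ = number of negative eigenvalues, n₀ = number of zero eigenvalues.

(3, 0, 0)

The associated matrix is A = [[6, -6, 5], [-6, 11, -3], [5, -3, 5]].
An LDLᵀ factorisation of A has diagonal entries 6, 5, 1/30.
That gives 3 positive pivots.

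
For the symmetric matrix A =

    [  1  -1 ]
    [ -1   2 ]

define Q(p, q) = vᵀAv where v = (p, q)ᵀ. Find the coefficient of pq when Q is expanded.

-2

The coefficient of pq is A[1,2] + A[2,1] = 2·(-1) = -2.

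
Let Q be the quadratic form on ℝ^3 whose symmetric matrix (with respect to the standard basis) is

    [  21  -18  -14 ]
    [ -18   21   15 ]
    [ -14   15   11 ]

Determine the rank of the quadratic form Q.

3

Congruent diagonalization of A (simultaneous row and column reduction) yields pivots 21, 39/7, 2/39.
So there are 3 positive pivots.
The rank is the number of nonzero pivots: 3.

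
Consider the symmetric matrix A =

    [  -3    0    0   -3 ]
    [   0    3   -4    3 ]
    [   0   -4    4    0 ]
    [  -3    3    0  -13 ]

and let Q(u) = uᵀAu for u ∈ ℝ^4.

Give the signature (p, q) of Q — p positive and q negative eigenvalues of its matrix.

(1, 3)

An LDLᵀ factorisation of A has diagonal entries -3, 3, -4/3, -1.
Counting signs: 1 positive, 3 negative.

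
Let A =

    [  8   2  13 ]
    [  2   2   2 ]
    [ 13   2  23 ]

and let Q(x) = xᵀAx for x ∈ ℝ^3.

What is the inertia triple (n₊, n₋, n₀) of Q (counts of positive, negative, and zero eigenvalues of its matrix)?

(3, 0, 0)

Applying the same elementary operations to the rows and columns of A produces a congruent diagonal matrix with entries 8, 3/2, 5/6.
That gives 3 positive pivots.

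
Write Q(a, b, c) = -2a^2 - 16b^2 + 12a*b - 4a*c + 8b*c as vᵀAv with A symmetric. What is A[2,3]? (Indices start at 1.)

The coefficient of b·c in Q is 8. For a symmetric A this equals A[2,3] + A[3,2] = 2·A[2,3].
So A[2,3] = 8/2 = 4.

4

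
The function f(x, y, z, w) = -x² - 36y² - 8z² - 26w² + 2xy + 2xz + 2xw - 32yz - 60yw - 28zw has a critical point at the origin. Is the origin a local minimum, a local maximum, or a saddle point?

The Hessian at the origin is H = [[-2, 2, 2, 2], [2, -72, -32, -60], [2, -32, -16, -28], [2, -60, -28, -52]].
Symmetric row and column elimination reduces H to a congruent diagonal form with pivots -2, -70, -8/7, -4/5.
Counting signs: 4 negative.
H is negative definite, so the origin is a strict local maximum.

local maximum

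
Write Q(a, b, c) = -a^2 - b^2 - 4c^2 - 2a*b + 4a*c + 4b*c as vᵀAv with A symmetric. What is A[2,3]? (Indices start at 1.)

2

The coefficient of b·c in Q is 4. For a symmetric A this equals A[2,3] + A[3,2] = 2·A[2,3].
So A[2,3] = 4/2 = 2.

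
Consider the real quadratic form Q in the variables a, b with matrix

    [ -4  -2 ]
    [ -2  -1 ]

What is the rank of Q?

1

Symmetric row and column elimination reduces A to a congruent diagonal form with pivots -4, 0.
Counting signs: 1 negative, 1 zero.
The rank is the number of nonzero pivots: 1.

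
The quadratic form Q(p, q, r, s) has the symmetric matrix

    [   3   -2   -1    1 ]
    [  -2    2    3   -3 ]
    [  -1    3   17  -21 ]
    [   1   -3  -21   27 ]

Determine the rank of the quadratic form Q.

4

An LDLᵀ factorisation of A has diagonal entries 3, 2/3, 17/2, 2/17.
Counting signs: 4 positive.
The rank is the number of nonzero pivots: 4.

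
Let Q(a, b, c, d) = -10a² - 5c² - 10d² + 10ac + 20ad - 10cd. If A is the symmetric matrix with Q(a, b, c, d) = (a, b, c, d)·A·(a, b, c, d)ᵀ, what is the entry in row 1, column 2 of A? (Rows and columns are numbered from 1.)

The coefficient of a·b in Q is 0. For a symmetric A this equals A[1,2] + A[2,1] = 2·A[1,2].
So A[1,2] = 0/2 = 0.

0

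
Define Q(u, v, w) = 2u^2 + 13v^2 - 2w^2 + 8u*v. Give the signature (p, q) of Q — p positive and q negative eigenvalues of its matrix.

The symmetric matrix is A = [[2, 4, 0], [4, 13, 0], [0, 0, -2]].
Symmetric row and column elimination reduces A to a congruent diagonal form with pivots 2, 5, -2.
So there are 2 positive, 1 negative pivots.

(2, 1)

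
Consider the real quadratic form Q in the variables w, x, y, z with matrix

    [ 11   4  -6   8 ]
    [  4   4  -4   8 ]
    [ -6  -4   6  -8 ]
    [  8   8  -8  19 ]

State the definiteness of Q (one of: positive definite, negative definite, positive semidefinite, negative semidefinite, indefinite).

positive definite

Leading principal minors: Δ_1 = 11, Δ_2 = 28, Δ_3 = 40, Δ_4 = 120.
All leading principal minors are positive, so by Sylvester's criterion Q is positive definite.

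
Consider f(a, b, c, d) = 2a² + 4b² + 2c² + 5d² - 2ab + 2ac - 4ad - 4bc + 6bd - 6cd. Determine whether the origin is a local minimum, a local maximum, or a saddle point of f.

The Hessian at the origin is H = [[4, -2, 2, -4], [-2, 8, -4, 6], [2, -4, 4, -6], [-4, 6, -6, 10]].
An LDLᵀ factorisation of H has diagonal entries 4, 7, 12/7, 2/3.
Counting signs: 4 positive.
H is positive definite, so the origin is a strict local minimum.

local minimum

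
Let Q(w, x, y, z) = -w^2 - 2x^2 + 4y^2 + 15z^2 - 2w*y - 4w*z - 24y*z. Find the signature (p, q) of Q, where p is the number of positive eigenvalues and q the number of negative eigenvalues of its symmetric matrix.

(1, 3)

Write A = [[-1, 0, -1, -2], [0, -2, 0, 0], [-1, 0, 4, -12], [-2, 0, -12, 15]].
Congruent diagonalization of A (simultaneous row and column reduction) yields pivots -1, -2, 5, -1.
Counting signs: 1 positive, 3 negative.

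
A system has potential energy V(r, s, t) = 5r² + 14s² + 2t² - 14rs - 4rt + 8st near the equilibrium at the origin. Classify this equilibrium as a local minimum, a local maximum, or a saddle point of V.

The Hessian at the origin is H = [[10, -14, -4], [-14, 28, 8], [-4, 8, 4]].
Symmetric row and column elimination reduces H to a congruent diagonal form with pivots 10, 42/5, 12/7.
That gives 3 positive pivots.
H is positive definite, so the origin is a strict local minimum.

local minimum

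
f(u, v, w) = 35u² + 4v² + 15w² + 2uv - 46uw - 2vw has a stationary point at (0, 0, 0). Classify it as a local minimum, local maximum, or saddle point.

The Hessian at the origin is H = [[70, 2, -46], [2, 8, -2], [-46, -2, 30]].
Congruent diagonalization of H (simultaneous row and column reduction) yields pivots 70, 278/35, -40/139.
That gives 2 positive, 1 negative pivots.
H is indefinite, so the origin is a saddle point.

saddle point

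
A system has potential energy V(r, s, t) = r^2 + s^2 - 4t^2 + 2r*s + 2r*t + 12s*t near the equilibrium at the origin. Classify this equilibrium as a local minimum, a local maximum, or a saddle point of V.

The Hessian at the origin is H = [[2, 2, 2], [2, 2, 12], [2, 12, -8]].
H is indefinite, so the origin is a saddle point.

saddle point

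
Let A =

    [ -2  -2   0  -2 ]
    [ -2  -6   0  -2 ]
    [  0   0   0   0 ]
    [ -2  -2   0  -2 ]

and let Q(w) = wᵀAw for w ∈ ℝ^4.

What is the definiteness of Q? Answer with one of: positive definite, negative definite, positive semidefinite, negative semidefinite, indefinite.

Applying the same elementary operations to the rows and columns of A produces a congruent diagonal matrix with entries -2, -4, 0, 0.
So there are 2 negative, 2 zero pivots.
Hence Q is negative semidefinite.

negative semidefinite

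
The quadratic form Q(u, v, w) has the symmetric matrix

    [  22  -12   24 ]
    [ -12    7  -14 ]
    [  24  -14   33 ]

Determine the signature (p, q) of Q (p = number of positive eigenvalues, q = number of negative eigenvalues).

(3, 0)

Congruent diagonalization of A (simultaneous row and column reduction) yields pivots 22, 5/11, 5.
So there are 3 positive pivots.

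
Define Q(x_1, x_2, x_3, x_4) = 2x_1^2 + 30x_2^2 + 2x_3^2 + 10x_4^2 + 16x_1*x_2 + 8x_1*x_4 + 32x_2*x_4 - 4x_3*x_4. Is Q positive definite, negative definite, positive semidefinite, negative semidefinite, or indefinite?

indefinite

The associated matrix is A = [[2, 8, 0, 4], [8, 30, 0, 16], [0, 0, 2, -2], [4, 16, -2, 10]].
Symmetric row and column elimination reduces A to a congruent diagonal form with pivots 2, -2, 2, 0.
So there are 2 positive, 1 negative, 1 zero pivots.
Hence Q is indefinite.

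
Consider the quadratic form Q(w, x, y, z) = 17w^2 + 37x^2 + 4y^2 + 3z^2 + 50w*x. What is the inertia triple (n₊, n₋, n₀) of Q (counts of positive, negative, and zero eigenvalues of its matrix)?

The associated matrix is A = [[17, 25, 0, 0], [25, 37, 0, 0], [0, 0, 4, 0], [0, 0, 0, 3]].
Applying the same elementary operations to the rows and columns of A produces a congruent diagonal matrix with entries 17, 4/17, 4, 3.
That gives 4 positive pivots.

(4, 0, 0)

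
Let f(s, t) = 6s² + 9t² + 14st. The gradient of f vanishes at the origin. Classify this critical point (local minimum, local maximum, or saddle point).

local minimum

The Hessian at the origin is H = [[12, 14], [14, 18]].
det H = 12·18 − (14)² = 20 > 0 and H[1,1] = 12 > 0, so H is positive definite.
Therefore the origin is a local minimum.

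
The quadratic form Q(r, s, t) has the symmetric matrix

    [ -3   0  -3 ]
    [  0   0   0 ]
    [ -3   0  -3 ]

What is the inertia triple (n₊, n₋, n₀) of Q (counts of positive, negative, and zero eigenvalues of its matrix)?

Symmetric row and column elimination reduces A to a congruent diagonal form with pivots -3, 0, 0.
So there are 1 negative, 2 zero pivots.

(0, 1, 2)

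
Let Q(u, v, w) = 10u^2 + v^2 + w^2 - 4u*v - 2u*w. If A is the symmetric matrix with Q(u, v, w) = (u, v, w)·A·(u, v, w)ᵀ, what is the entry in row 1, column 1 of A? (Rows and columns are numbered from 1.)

The coefficient of u^2 in Q is 10, and that is exactly A[1,1].

10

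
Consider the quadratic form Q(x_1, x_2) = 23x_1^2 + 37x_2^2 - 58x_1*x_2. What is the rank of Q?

2

The symmetric matrix is A = [[23, -29], [-29, 37]].
Symmetric row and column elimination reduces A to a congruent diagonal form with pivots 23, 10/23.
That gives 2 positive pivots.
The rank is the number of nonzero pivots: 2.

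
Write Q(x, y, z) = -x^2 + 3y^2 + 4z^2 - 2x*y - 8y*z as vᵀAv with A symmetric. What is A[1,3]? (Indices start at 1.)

0

The coefficient of x·z in Q is 0. For a symmetric A this equals A[1,3] + A[3,1] = 2·A[1,3].
So A[1,3] = 0/2 = 0.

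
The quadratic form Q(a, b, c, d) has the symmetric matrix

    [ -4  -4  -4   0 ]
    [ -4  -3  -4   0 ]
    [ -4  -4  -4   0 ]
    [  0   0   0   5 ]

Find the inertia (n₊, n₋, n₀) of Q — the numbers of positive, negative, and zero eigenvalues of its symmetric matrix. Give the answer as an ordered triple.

(2, 1, 1)

Applying the same elementary operations to the rows and columns of A produces a congruent diagonal matrix with entries -4, 1, 0, 5.
Counting signs: 2 positive, 1 negative, 1 zero.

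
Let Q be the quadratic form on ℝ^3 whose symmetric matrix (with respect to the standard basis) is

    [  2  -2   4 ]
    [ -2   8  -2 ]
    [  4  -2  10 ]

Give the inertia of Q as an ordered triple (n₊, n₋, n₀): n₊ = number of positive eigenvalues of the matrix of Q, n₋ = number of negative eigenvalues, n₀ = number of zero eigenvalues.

(3, 0, 0)

Congruent diagonalization of A (simultaneous row and column reduction) yields pivots 2, 6, 4/3.
So there are 3 positive pivots.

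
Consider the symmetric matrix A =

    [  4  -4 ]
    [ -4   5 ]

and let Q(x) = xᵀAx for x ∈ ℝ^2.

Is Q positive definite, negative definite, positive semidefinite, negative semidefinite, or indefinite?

Applying the same elementary operations to the rows and columns of A produces a congruent diagonal matrix with entries 4, 1.
So there are 2 positive pivots.
Hence Q is positive definite.

positive definite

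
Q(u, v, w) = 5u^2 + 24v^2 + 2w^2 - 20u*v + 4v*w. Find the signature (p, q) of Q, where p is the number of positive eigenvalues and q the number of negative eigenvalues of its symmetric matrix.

(3, 0)

The associated matrix is A = [[5, -10, 0], [-10, 24, 2], [0, 2, 2]].
Row-reducing A symmetrically gives the diagonal entries 5, 4, 1.
Counting signs: 3 positive.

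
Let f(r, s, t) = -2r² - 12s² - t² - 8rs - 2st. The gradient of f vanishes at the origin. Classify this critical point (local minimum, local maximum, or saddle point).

local maximum

The Hessian at the origin is H = [[-4, -8, 0], [-8, -24, -2], [0, -2, -2]].
Applying the same elementary operations to the rows and columns of H produces a congruent diagonal matrix with entries -4, -8, -3/2.
Counting signs: 3 negative.
H is negative definite, so the origin is a strict local maximum.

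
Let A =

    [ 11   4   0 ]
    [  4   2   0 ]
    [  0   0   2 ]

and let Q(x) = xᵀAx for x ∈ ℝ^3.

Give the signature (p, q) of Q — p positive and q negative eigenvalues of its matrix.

(3, 0)

Congruent diagonalization of A (simultaneous row and column reduction) yields pivots 11, 6/11, 2.
Counting signs: 3 positive.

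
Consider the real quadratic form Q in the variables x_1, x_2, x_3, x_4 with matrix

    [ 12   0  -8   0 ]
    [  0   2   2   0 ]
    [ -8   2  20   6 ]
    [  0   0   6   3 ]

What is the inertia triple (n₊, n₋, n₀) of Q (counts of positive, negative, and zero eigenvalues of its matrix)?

An LDLᵀ factorisation of A has diagonal entries 12, 2, 38/3, 3/19.
So there are 4 positive pivots.

(4, 0, 0)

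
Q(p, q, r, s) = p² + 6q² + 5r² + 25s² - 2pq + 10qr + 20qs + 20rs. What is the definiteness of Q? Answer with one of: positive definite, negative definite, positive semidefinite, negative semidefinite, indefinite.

The symmetric matrix is A = [[1, -1, 0, 0], [-1, 6, 5, 10], [0, 5, 5, 10], [0, 10, 10, 25]].
Applying the same elementary operations to the rows and columns of A produces a congruent diagonal matrix with entries 1, 5, 0, 5.
That gives 3 positive, 1 zero pivots.
Hence Q is positive semidefinite.

positive semidefinite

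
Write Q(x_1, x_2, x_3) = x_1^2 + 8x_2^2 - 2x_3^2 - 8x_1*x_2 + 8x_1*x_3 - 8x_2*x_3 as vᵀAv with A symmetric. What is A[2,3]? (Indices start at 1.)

-4

The coefficient of x_2·x_3 in Q is -8. For a symmetric A this equals A[2,3] + A[3,2] = 2·A[2,3].
So A[2,3] = -8/2 = -4.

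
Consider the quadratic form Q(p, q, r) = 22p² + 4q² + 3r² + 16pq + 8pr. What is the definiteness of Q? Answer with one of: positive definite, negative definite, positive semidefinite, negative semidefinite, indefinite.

The symmetric matrix is A = [[22, 8, 4], [8, 4, 0], [4, 0, 3]].
Congruent diagonalization of A (simultaneous row and column reduction) yields pivots 22, 12/11, 1/3.
So there are 3 positive pivots.
Hence Q is positive definite.

positive definite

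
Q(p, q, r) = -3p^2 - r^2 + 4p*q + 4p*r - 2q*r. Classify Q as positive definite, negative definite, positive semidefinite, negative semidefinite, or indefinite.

Write A = [[-3, 2, 2], [2, 0, -1], [2, -1, -1]].
Applying the same elementary operations to the rows and columns of A produces a congruent diagonal matrix with entries -3, 4/3, 1/4.
Counting signs: 2 positive, 1 negative.
Hence Q is indefinite.

indefinite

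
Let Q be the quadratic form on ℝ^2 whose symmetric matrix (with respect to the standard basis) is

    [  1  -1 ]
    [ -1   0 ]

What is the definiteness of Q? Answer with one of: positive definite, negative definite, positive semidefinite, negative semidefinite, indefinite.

indefinite

For the 2×2 matrix [[1, -1], [-1, 0]]: det = 1·0 − (-1)² = -1, trace = 1.
det < 0 so the eigenvalues have opposite signs; the form is indefinite.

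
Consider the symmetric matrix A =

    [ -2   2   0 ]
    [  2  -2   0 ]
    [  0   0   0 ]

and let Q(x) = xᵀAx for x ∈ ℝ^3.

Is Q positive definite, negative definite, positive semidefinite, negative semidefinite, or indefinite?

negative semidefinite

Applying the same elementary operations to the rows and columns of A produces a congruent diagonal matrix with entries -2, 0, 0.
Counting signs: 1 negative, 2 zero.
Hence Q is negative semidefinite.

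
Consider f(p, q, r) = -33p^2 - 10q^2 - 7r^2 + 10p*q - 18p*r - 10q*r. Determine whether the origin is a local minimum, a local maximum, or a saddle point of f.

The Hessian at the origin is H = [[-66, 10, -18], [10, -20, -10], [-18, -10, -14]].
Row-reducing H symmetrically gives the diagonal entries -66, -610/33, -20/61.
That gives 3 negative pivots.
H is negative definite, so the origin is a strict local maximum.

local maximum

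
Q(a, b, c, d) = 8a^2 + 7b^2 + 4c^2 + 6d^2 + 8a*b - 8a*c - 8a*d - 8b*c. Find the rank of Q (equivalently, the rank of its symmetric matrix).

4

The associated matrix is A = [[8, 4, -4, -4], [4, 7, -4, 0], [-4, -4, 4, 0], [-4, 0, 0, 6]].
Row-reducing A symmetrically gives the diagonal entries 8, 5, 6/5, 2.
That gives 4 positive pivots.
The rank is the number of nonzero pivots: 4.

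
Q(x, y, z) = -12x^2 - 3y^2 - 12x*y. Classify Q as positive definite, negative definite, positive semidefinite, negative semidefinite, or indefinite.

negative semidefinite

The symmetric matrix is A = [[-12, -6, 0], [-6, -3, 0], [0, 0, 0]].
Applying the same elementary operations to the rows and columns of A produces a congruent diagonal matrix with entries -12, 0, 0.
Counting signs: 1 negative, 2 zero.
Hence Q is negative semidefinite.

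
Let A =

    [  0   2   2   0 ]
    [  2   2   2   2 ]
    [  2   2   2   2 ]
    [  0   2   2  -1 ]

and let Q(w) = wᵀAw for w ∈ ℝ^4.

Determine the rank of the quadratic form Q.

Row reduction of A gives 3 nonzero rows, so rank A = 3.

3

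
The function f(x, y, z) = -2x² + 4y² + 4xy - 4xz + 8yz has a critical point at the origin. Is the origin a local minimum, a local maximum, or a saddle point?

saddle point

The Hessian at the origin is H = [[-4, 4, -4], [4, 8, 8], [-4, 8, 0]].
Congruent diagonalization of H (simultaneous row and column reduction) yields pivots -4, 12, 8/3.
So there are 2 positive, 1 negative pivots.
H is indefinite, so the origin is a saddle point.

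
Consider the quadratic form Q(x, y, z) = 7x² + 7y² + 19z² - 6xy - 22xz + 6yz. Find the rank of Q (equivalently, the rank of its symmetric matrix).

3

The symmetric matrix is A = [[7, -3, -11], [-3, 7, 3], [-11, 3, 19]].
An LDLᵀ factorisation of A has diagonal entries 7, 40/7, 6/5.
Counting signs: 3 positive.
The rank is the number of nonzero pivots: 3.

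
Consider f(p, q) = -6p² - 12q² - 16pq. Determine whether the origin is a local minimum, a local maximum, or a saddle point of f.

The Hessian at the origin is H = [[-12, -16], [-16, -24]].
det H = -12·-24 − (-16)² = 32 > 0 and H[1,1] = -12 < 0, so H is negative definite.
Therefore the origin is a local maximum.

local maximum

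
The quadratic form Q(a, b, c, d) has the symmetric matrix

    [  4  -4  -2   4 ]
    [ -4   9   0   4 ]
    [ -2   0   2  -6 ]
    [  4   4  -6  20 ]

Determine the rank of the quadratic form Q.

Row-reducing A symmetrically gives the diagonal entries 4, 5, 1/5, 0.
Counting signs: 3 positive, 1 zero.
The rank is the number of nonzero pivots: 3.

3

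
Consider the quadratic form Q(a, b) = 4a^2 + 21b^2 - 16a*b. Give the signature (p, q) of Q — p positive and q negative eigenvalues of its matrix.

(2, 0)

The associated matrix is A = [[4, -8], [-8, 21]].
Row-reducing A symmetrically gives the diagonal entries 4, 5.
That gives 2 positive pivots.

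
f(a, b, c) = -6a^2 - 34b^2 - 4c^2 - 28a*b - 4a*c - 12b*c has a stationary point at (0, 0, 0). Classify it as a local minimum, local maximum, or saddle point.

The Hessian at the origin is H = [[-12, -28, -4], [-28, -68, -12], [-4, -12, -8]].
Row-reducing H symmetrically gives the diagonal entries -12, -8/3, -4.
That gives 3 negative pivots.
H is negative definite, so the origin is a strict local maximum.

local maximum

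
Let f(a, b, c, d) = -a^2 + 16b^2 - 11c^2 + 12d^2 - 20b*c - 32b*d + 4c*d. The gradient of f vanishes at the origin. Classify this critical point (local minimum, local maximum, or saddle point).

saddle point

The Hessian at the origin is H = [[-2, 0, 0, 0], [0, 32, -20, -32], [0, -20, -22, 4], [0, -32, 4, 24]].
Symmetric row and column elimination reduces H to a congruent diagonal form with pivots -2, 32, -69/2, -40/69.
So there are 1 positive, 3 negative pivots.
H is indefinite, so the origin is a saddle point.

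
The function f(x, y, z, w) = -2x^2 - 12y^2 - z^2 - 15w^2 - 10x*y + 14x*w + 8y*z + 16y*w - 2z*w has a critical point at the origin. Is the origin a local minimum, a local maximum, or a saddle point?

The Hessian at the origin is H = [[-4, -10, 0, 14], [-10, -24, 8, 16], [0, 8, -2, -2], [14, 16, -2, -30]].
An LDLᵀ factorisation of H has diagonal entries -4, 1, -66, -12/11.
So there are 1 positive, 3 negative pivots.
H is indefinite, so the origin is a saddle point.

saddle point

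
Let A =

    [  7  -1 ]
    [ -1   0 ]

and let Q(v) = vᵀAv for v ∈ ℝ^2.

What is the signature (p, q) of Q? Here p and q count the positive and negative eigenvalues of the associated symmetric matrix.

(1, 1)

Congruent diagonalization of A (simultaneous row and column reduction) yields pivots 7, -1/7.
Counting signs: 1 positive, 1 negative.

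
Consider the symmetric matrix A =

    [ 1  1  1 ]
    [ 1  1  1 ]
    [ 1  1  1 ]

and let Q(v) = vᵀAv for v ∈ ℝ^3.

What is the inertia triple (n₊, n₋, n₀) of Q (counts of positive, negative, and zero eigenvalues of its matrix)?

(1, 0, 2)

Row-reducing A symmetrically gives the diagonal entries 1, 0, 0.
So there are 1 positive, 2 zero pivots.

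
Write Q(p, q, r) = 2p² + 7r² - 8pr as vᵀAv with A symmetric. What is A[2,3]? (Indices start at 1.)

The coefficient of q·r in Q is 0. For a symmetric A this equals A[2,3] + A[3,2] = 2·A[2,3].
So A[2,3] = 0/2 = 0.

0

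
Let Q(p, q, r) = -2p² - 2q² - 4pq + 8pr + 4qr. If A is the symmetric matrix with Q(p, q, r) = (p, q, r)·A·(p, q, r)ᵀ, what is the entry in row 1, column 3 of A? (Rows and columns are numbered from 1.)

4

The coefficient of p·r in Q is 8. For a symmetric A this equals A[1,3] + A[3,1] = 2·A[1,3].
So A[1,3] = 8/2 = 4.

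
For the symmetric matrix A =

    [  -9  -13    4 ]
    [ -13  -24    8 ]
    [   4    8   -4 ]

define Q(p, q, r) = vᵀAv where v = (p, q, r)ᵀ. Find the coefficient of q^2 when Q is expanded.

The coefficient of q^2 is the diagonal entry A[2,2] = -24.

-24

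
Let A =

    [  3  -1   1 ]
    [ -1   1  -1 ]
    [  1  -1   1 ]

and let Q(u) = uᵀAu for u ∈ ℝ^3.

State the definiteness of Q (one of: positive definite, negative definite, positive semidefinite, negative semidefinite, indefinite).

positive semidefinite

Row-reducing A symmetrically gives the diagonal entries 3, 2/3, 0.
Counting signs: 2 positive, 1 zero.
Hence Q is positive semidefinite.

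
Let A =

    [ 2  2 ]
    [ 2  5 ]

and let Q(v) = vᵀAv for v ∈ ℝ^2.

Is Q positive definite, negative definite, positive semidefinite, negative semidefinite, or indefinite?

An LDLᵀ factorisation of A has diagonal entries 2, 3.
Counting signs: 2 positive.
Hence Q is positive definite.

positive definite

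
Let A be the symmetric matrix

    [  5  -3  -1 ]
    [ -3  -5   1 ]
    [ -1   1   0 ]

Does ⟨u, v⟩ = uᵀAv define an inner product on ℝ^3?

no

Row-reducing A symmetrically gives the diagonal entries 5, -34/5, -3/17.
That gives 1 positive, 2 negative pivots.
Hence Q is indefinite.
⟨·,·⟩ is an inner product exactly when A is positive definite.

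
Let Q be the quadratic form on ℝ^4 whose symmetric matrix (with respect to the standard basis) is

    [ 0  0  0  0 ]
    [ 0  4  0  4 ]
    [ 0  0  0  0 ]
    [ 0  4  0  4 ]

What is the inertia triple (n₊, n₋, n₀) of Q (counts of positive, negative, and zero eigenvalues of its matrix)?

(1, 0, 3)

Applying the same elementary operations to the rows and columns of A produces a congruent diagonal matrix with entries 0, 4, 0, 0.
Counting signs: 1 positive, 3 zero.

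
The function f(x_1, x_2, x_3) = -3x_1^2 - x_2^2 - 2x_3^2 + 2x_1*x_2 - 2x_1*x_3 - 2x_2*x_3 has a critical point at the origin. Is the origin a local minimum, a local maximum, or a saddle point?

saddle point

The Hessian at the origin is H = [[-6, 2, -2], [2, -2, -2], [-2, -2, -4]].
An LDLᵀ factorisation of H has diagonal entries -6, -4/3, 2.
Counting signs: 1 positive, 2 negative.
H is indefinite, so the origin is a saddle point.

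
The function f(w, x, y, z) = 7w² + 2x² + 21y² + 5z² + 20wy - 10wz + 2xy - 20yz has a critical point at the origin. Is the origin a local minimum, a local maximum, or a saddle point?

local minimum

The Hessian at the origin is H = [[14, 0, 20, -10], [0, 4, 2, 0], [20, 2, 42, -20], [-10, 0, -20, 10]].
Symmetric row and column elimination reduces H to a congruent diagonal form with pivots 14, 4, 87/7, 20/87.
Counting signs: 4 positive.
H is positive definite, so the origin is a strict local minimum.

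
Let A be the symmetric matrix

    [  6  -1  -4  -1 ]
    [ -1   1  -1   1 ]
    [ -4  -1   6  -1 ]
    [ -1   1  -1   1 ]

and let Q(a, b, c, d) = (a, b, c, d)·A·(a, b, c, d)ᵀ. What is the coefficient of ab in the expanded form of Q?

The coefficient of ab is A[1,2] + A[2,1] = 2·(-1) = -2.

-2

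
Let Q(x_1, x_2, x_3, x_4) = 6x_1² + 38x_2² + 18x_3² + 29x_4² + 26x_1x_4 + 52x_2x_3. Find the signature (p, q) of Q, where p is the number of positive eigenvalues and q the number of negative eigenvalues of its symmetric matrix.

Write A = [[6, 0, 0, 13], [0, 38, 26, 0], [0, 26, 18, 0], [13, 0, 0, 29]].
Row-reducing A symmetrically gives the diagonal entries 6, 38, 4/19, 5/6.
Counting signs: 4 positive.

(4, 0)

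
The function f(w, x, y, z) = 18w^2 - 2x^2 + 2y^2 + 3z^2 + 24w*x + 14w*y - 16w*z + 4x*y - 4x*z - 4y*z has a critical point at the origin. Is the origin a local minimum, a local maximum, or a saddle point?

The Hessian at the origin is H = [[36, 24, 14, -16], [24, -4, 4, -4], [14, 4, 4, -4], [-16, -4, -4, 6]].
An LDLᵀ factorisation of H has diagonal entries 36, -20, -1/45, 10.
Counting signs: 2 positive, 2 negative.
H is indefinite, so the origin is a saddle point.

saddle point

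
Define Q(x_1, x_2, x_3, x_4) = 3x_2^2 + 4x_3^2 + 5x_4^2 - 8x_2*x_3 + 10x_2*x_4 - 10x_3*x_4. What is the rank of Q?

3

The associated matrix is A = [[0, 0, 0, 0], [0, 3, -4, 5], [0, -4, 4, -5], [0, 5, -5, 5]].
Symmetric row and column elimination reduces A to a congruent diagonal form with pivots 0, 3, -4/3, -5/4.
That gives 1 positive, 2 negative, 1 zero pivots.
The rank is the number of nonzero pivots: 3.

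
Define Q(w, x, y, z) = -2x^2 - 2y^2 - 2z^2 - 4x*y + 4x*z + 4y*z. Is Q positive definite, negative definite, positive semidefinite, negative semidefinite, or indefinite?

The associated matrix is A = [[0, 0, 0, 0], [0, -2, -2, 2], [0, -2, -2, 2], [0, 2, 2, -2]].
Congruent diagonalization of A (simultaneous row and column reduction) yields pivots 0, -2, 0, 0.
That gives 1 negative, 3 zero pivots.
Hence Q is negative semidefinite.

negative semidefinite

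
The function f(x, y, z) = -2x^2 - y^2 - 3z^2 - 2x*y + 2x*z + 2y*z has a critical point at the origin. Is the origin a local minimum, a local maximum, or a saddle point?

local maximum

The Hessian at the origin is H = [[-4, -2, 2], [-2, -2, 2], [2, 2, -6]].
Applying the same elementary operations to the rows and columns of H produces a congruent diagonal matrix with entries -4, -1, -4.
That gives 3 negative pivots.
H is negative definite, so the origin is a strict local maximum.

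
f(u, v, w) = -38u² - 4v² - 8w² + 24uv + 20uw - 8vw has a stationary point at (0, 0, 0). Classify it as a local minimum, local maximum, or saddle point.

local maximum

The Hessian at the origin is H = [[-76, 24, 20], [24, -8, -8], [20, -8, -16]].
Congruent diagonalization of H (simultaneous row and column reduction) yields pivots -76, -8/19, -4.
That gives 3 negative pivots.
H is negative definite, so the origin is a strict local maximum.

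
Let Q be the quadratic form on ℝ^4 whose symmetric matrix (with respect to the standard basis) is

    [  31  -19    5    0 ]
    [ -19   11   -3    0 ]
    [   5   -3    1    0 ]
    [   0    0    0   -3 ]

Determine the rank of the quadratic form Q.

4

Applying the same elementary operations to the rows and columns of A produces a congruent diagonal matrix with entries 31, -20/31, 1/5, -3.
Counting signs: 2 positive, 2 negative.
The rank is the number of nonzero pivots: 4.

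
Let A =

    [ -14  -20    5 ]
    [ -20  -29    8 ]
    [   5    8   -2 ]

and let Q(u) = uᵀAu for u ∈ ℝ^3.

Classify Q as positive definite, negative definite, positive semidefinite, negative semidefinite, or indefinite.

Row-reducing A symmetrically gives the diagonal entries -14, -3/7, 3/2.
Counting signs: 1 positive, 2 negative.
Hence Q is indefinite.

indefinite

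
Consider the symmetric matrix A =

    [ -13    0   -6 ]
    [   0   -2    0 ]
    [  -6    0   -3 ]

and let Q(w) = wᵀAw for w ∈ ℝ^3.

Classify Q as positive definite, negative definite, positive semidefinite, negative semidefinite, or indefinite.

An LDLᵀ factorisation of A has diagonal entries -13, -2, -3/13.
That gives 3 negative pivots.
Hence Q is negative definite.

negative definite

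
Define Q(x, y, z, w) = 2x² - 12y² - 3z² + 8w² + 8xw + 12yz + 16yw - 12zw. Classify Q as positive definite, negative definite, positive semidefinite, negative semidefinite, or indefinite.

The symmetric matrix is A = [[2, 0, 0, 4], [0, -12, 6, 8], [0, 6, -3, -6], [4, 8, -6, 8]].
A is congruent to a diagonal matrix with 2 positive, 2 negative and 0 zero entries, so Q is indefinite.

indefinite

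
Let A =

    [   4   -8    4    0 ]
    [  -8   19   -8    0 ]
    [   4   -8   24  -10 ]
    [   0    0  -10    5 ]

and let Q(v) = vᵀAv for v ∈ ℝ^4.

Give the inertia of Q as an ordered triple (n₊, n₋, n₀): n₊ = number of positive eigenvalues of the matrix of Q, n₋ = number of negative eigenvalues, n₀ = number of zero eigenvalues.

Congruent diagonalization of A (simultaneous row and column reduction) yields pivots 4, 3, 20, 0.
Counting signs: 3 positive, 1 zero.

(3, 0, 1)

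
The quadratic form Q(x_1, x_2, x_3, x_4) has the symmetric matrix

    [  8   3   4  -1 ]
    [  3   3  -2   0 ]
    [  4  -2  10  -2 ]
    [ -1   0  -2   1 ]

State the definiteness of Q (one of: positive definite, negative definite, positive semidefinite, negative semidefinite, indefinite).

positive definite

Leading principal minors: Δ_1 = 8, Δ_2 = 15, Δ_3 = 22, Δ_4 = 8.
All leading principal minors are positive, so by Sylvester's criterion Q is positive definite.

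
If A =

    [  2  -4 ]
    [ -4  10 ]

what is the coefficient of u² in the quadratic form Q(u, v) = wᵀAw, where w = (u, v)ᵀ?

2

The coefficient of u² is the diagonal entry A[1,1] = 2.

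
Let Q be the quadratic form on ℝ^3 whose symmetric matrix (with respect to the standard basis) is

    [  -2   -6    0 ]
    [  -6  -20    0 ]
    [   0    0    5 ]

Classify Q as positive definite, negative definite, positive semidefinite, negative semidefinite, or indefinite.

Congruent diagonalization of A (simultaneous row and column reduction) yields pivots -2, -2, 5.
That gives 1 positive, 2 negative pivots.
Hence Q is indefinite.

indefinite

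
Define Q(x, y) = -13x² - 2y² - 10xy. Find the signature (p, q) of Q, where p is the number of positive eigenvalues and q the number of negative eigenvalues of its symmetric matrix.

(0, 2)

Write A = [[-13, -5], [-5, -2]].
An LDLᵀ factorisation of A has diagonal entries -13, -1/13.
That gives 2 negative pivots.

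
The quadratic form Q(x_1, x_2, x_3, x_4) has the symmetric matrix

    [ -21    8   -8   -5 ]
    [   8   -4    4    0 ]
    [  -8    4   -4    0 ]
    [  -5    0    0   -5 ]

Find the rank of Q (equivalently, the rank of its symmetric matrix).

Row-reducing A symmetrically gives the diagonal entries -21, -20/21, 0, 0.
Counting signs: 2 negative, 2 zero.
The rank is the number of nonzero pivots: 2.

2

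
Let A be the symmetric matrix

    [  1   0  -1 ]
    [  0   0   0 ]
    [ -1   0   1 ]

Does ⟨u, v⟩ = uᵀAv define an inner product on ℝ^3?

Row-reducing A symmetrically gives the diagonal entries 1, 0, 0.
So there are 1 positive, 2 zero pivots.
Hence Q is positive semidefinite.
⟨·,·⟩ is an inner product exactly when A is positive definite.

no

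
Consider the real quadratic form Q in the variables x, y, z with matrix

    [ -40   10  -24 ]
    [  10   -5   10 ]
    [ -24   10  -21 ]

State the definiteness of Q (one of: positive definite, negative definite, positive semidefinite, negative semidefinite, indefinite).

negative definite

Row-reducing A symmetrically gives the diagonal entries -40, -5/2, -1/5.
Counting signs: 3 negative.
Hence Q is negative definite.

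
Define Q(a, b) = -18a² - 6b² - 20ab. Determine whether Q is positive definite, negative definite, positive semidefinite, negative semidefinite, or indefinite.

The symmetric matrix of Q is A = [[-18, -10], [-10, -6]].
Leading principal minors: Δ_1 = -18, Δ_2 = 8.
The signs alternate starting with Δ_1 < 0, so by Sylvester's criterion Q is negative definite.

negative definite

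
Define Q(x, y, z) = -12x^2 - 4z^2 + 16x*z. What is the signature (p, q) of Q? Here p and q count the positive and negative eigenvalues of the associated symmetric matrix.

(1, 1)

The associated matrix is A = [[-12, 0, 8], [0, 0, 0], [8, 0, -4]].
Row-reducing A symmetrically gives the diagonal entries -12, 0, 4/3.
So there are 1 positive, 1 negative, 1 zero pivots.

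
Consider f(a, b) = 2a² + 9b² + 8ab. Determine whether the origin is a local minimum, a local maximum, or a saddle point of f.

local minimum

The Hessian at the origin is H = [[4, 8], [8, 18]].
det H = 4·18 − (8)² = 8 > 0 and H[1,1] = 4 > 0, so H is positive definite.
Therefore the origin is a local minimum.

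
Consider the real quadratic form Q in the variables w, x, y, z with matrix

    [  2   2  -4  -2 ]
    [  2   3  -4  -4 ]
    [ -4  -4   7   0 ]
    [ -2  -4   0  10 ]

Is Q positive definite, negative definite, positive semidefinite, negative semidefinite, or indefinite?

indefinite

Symmetric row and column elimination reduces A to a congruent diagonal form with pivots 2, 1, -1, 20.
That gives 3 positive, 1 negative pivots.
Hence Q is indefinite.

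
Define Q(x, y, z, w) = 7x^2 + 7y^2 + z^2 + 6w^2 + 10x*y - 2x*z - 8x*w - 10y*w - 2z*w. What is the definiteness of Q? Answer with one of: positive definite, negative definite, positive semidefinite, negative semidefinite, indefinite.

positive definite

The symmetric matrix of Q is A = [[7, 5, -1, -4], [5, 7, 0, -5], [-1, 0, 1, -1], [-4, -5, -1, 6]].
Leading principal minors: Δ_1 = 7, Δ_2 = 24, Δ_3 = 17, Δ_4 = 10.
All leading principal minors are positive, so by Sylvester's criterion Q is positive definite.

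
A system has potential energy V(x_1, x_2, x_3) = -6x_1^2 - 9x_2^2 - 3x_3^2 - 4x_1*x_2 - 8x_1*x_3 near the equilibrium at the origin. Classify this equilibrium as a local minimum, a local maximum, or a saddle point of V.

local maximum

The Hessian at the origin is H = [[-12, -4, -8], [-4, -18, 0], [-8, 0, -6]].
An LDLᵀ factorisation of H has diagonal entries -12, -50/3, -6/25.
That gives 3 negative pivots.
H is negative definite, so the origin is a strict local maximum.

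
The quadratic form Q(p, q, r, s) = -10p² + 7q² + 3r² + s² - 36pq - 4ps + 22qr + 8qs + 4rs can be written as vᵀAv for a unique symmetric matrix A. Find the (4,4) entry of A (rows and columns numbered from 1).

1

The coefficient of s² in Q is 1, and that is exactly A[4,4].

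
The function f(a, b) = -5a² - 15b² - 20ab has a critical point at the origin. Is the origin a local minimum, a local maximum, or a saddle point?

The Hessian at the origin is H = [[-10, -20], [-20, -30]].
det H = -10·-30 − (-20)² = -100 < 0, so H is indefinite.
Therefore the origin is a saddle point.

saddle point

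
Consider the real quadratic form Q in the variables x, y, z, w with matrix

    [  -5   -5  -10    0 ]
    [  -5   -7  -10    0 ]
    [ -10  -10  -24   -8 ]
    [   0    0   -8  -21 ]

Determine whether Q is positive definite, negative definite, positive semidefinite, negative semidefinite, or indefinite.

Applying the same elementary operations to the rows and columns of A produces a congruent diagonal matrix with entries -5, -2, -4, -5.
Counting signs: 4 negative.
Hence Q is negative definite.

negative definite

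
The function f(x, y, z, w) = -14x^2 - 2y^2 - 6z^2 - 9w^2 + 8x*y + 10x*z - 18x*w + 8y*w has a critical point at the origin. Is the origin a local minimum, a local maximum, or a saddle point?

local maximum

The Hessian at the origin is H = [[-28, 8, 10, -18], [8, -4, 0, 8], [10, 0, -12, 0], [-18, 8, 0, -18]].
Symmetric row and column elimination reduces H to a congruent diagonal form with pivots -28, -12/7, -11/3, -10/11.
That gives 4 negative pivots.
H is negative definite, so the origin is a strict local maximum.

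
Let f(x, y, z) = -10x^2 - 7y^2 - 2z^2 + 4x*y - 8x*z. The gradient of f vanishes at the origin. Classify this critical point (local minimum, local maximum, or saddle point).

The Hessian at the origin is H = [[-20, 4, -8], [4, -14, 0], [-8, 0, -4]].
Symmetric row and column elimination reduces H to a congruent diagonal form with pivots -20, -66/5, -20/33.
That gives 3 negative pivots.
H is negative definite, so the origin is a strict local maximum.

local maximum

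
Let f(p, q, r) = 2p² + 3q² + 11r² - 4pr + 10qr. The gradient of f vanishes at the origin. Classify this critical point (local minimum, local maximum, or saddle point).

local minimum

The Hessian at the origin is H = [[4, 0, -4], [0, 6, 10], [-4, 10, 22]].
Symmetric row and column elimination reduces H to a congruent diagonal form with pivots 4, 6, 4/3.
Counting signs: 3 positive.
H is positive definite, so the origin is a strict local minimum.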